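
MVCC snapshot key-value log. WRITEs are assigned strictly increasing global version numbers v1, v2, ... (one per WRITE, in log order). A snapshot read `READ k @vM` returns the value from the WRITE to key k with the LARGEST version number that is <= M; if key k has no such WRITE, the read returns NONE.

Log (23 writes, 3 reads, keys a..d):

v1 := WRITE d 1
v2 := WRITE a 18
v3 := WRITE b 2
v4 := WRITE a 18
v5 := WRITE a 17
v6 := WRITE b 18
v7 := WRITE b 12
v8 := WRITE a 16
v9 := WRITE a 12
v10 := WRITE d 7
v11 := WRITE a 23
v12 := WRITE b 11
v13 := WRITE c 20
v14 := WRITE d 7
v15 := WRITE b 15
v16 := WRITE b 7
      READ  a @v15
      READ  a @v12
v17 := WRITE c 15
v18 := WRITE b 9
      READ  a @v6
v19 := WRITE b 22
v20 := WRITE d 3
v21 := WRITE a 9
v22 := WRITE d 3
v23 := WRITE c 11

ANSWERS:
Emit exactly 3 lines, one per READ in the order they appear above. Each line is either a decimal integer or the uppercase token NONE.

Answer: 23
23
17

Derivation:
v1: WRITE d=1  (d history now [(1, 1)])
v2: WRITE a=18  (a history now [(2, 18)])
v3: WRITE b=2  (b history now [(3, 2)])
v4: WRITE a=18  (a history now [(2, 18), (4, 18)])
v5: WRITE a=17  (a history now [(2, 18), (4, 18), (5, 17)])
v6: WRITE b=18  (b history now [(3, 2), (6, 18)])
v7: WRITE b=12  (b history now [(3, 2), (6, 18), (7, 12)])
v8: WRITE a=16  (a history now [(2, 18), (4, 18), (5, 17), (8, 16)])
v9: WRITE a=12  (a history now [(2, 18), (4, 18), (5, 17), (8, 16), (9, 12)])
v10: WRITE d=7  (d history now [(1, 1), (10, 7)])
v11: WRITE a=23  (a history now [(2, 18), (4, 18), (5, 17), (8, 16), (9, 12), (11, 23)])
v12: WRITE b=11  (b history now [(3, 2), (6, 18), (7, 12), (12, 11)])
v13: WRITE c=20  (c history now [(13, 20)])
v14: WRITE d=7  (d history now [(1, 1), (10, 7), (14, 7)])
v15: WRITE b=15  (b history now [(3, 2), (6, 18), (7, 12), (12, 11), (15, 15)])
v16: WRITE b=7  (b history now [(3, 2), (6, 18), (7, 12), (12, 11), (15, 15), (16, 7)])
READ a @v15: history=[(2, 18), (4, 18), (5, 17), (8, 16), (9, 12), (11, 23)] -> pick v11 -> 23
READ a @v12: history=[(2, 18), (4, 18), (5, 17), (8, 16), (9, 12), (11, 23)] -> pick v11 -> 23
v17: WRITE c=15  (c history now [(13, 20), (17, 15)])
v18: WRITE b=9  (b history now [(3, 2), (6, 18), (7, 12), (12, 11), (15, 15), (16, 7), (18, 9)])
READ a @v6: history=[(2, 18), (4, 18), (5, 17), (8, 16), (9, 12), (11, 23)] -> pick v5 -> 17
v19: WRITE b=22  (b history now [(3, 2), (6, 18), (7, 12), (12, 11), (15, 15), (16, 7), (18, 9), (19, 22)])
v20: WRITE d=3  (d history now [(1, 1), (10, 7), (14, 7), (20, 3)])
v21: WRITE a=9  (a history now [(2, 18), (4, 18), (5, 17), (8, 16), (9, 12), (11, 23), (21, 9)])
v22: WRITE d=3  (d history now [(1, 1), (10, 7), (14, 7), (20, 3), (22, 3)])
v23: WRITE c=11  (c history now [(13, 20), (17, 15), (23, 11)])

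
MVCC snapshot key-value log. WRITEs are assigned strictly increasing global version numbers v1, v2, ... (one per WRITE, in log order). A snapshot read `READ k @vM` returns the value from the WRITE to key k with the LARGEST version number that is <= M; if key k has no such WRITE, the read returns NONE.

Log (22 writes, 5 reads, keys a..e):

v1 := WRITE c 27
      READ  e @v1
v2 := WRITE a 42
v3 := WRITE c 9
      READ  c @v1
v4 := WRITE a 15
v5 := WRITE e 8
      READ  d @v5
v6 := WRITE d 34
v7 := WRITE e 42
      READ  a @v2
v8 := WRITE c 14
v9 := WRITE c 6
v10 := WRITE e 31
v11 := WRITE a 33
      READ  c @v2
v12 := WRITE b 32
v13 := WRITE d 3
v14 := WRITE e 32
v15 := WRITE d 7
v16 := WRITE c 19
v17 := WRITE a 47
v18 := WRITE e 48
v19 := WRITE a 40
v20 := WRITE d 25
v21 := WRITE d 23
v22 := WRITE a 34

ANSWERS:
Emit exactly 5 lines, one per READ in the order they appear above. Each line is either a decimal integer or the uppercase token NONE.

Answer: NONE
27
NONE
42
27

Derivation:
v1: WRITE c=27  (c history now [(1, 27)])
READ e @v1: history=[] -> no version <= 1 -> NONE
v2: WRITE a=42  (a history now [(2, 42)])
v3: WRITE c=9  (c history now [(1, 27), (3, 9)])
READ c @v1: history=[(1, 27), (3, 9)] -> pick v1 -> 27
v4: WRITE a=15  (a history now [(2, 42), (4, 15)])
v5: WRITE e=8  (e history now [(5, 8)])
READ d @v5: history=[] -> no version <= 5 -> NONE
v6: WRITE d=34  (d history now [(6, 34)])
v7: WRITE e=42  (e history now [(5, 8), (7, 42)])
READ a @v2: history=[(2, 42), (4, 15)] -> pick v2 -> 42
v8: WRITE c=14  (c history now [(1, 27), (3, 9), (8, 14)])
v9: WRITE c=6  (c history now [(1, 27), (3, 9), (8, 14), (9, 6)])
v10: WRITE e=31  (e history now [(5, 8), (7, 42), (10, 31)])
v11: WRITE a=33  (a history now [(2, 42), (4, 15), (11, 33)])
READ c @v2: history=[(1, 27), (3, 9), (8, 14), (9, 6)] -> pick v1 -> 27
v12: WRITE b=32  (b history now [(12, 32)])
v13: WRITE d=3  (d history now [(6, 34), (13, 3)])
v14: WRITE e=32  (e history now [(5, 8), (7, 42), (10, 31), (14, 32)])
v15: WRITE d=7  (d history now [(6, 34), (13, 3), (15, 7)])
v16: WRITE c=19  (c history now [(1, 27), (3, 9), (8, 14), (9, 6), (16, 19)])
v17: WRITE a=47  (a history now [(2, 42), (4, 15), (11, 33), (17, 47)])
v18: WRITE e=48  (e history now [(5, 8), (7, 42), (10, 31), (14, 32), (18, 48)])
v19: WRITE a=40  (a history now [(2, 42), (4, 15), (11, 33), (17, 47), (19, 40)])
v20: WRITE d=25  (d history now [(6, 34), (13, 3), (15, 7), (20, 25)])
v21: WRITE d=23  (d history now [(6, 34), (13, 3), (15, 7), (20, 25), (21, 23)])
v22: WRITE a=34  (a history now [(2, 42), (4, 15), (11, 33), (17, 47), (19, 40), (22, 34)])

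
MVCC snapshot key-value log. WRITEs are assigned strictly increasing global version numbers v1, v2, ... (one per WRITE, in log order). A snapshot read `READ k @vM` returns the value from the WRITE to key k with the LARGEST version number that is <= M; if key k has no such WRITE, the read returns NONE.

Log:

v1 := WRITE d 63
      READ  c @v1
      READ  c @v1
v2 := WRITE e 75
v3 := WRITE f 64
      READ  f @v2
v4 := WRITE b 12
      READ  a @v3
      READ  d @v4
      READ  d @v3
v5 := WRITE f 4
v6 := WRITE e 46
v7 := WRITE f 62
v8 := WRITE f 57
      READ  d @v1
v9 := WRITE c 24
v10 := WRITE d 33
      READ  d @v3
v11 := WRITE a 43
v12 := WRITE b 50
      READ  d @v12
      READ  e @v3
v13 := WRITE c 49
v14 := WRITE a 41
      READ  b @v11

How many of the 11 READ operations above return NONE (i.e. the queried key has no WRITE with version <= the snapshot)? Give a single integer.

v1: WRITE d=63  (d history now [(1, 63)])
READ c @v1: history=[] -> no version <= 1 -> NONE
READ c @v1: history=[] -> no version <= 1 -> NONE
v2: WRITE e=75  (e history now [(2, 75)])
v3: WRITE f=64  (f history now [(3, 64)])
READ f @v2: history=[(3, 64)] -> no version <= 2 -> NONE
v4: WRITE b=12  (b history now [(4, 12)])
READ a @v3: history=[] -> no version <= 3 -> NONE
READ d @v4: history=[(1, 63)] -> pick v1 -> 63
READ d @v3: history=[(1, 63)] -> pick v1 -> 63
v5: WRITE f=4  (f history now [(3, 64), (5, 4)])
v6: WRITE e=46  (e history now [(2, 75), (6, 46)])
v7: WRITE f=62  (f history now [(3, 64), (5, 4), (7, 62)])
v8: WRITE f=57  (f history now [(3, 64), (5, 4), (7, 62), (8, 57)])
READ d @v1: history=[(1, 63)] -> pick v1 -> 63
v9: WRITE c=24  (c history now [(9, 24)])
v10: WRITE d=33  (d history now [(1, 63), (10, 33)])
READ d @v3: history=[(1, 63), (10, 33)] -> pick v1 -> 63
v11: WRITE a=43  (a history now [(11, 43)])
v12: WRITE b=50  (b history now [(4, 12), (12, 50)])
READ d @v12: history=[(1, 63), (10, 33)] -> pick v10 -> 33
READ e @v3: history=[(2, 75), (6, 46)] -> pick v2 -> 75
v13: WRITE c=49  (c history now [(9, 24), (13, 49)])
v14: WRITE a=41  (a history now [(11, 43), (14, 41)])
READ b @v11: history=[(4, 12), (12, 50)] -> pick v4 -> 12
Read results in order: ['NONE', 'NONE', 'NONE', 'NONE', '63', '63', '63', '63', '33', '75', '12']
NONE count = 4

Answer: 4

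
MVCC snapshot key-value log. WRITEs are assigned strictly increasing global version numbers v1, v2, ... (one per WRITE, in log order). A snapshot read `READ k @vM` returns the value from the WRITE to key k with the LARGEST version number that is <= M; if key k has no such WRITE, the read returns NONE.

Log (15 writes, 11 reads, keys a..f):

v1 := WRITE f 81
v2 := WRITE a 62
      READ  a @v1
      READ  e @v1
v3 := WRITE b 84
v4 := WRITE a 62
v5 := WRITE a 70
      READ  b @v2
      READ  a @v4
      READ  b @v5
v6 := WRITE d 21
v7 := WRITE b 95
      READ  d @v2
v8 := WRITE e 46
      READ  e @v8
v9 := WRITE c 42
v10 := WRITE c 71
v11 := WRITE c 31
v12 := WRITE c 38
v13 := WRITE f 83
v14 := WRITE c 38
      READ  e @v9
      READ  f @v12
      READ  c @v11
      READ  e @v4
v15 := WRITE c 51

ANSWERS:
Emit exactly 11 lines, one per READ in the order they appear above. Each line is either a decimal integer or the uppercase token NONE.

Answer: NONE
NONE
NONE
62
84
NONE
46
46
81
31
NONE

Derivation:
v1: WRITE f=81  (f history now [(1, 81)])
v2: WRITE a=62  (a history now [(2, 62)])
READ a @v1: history=[(2, 62)] -> no version <= 1 -> NONE
READ e @v1: history=[] -> no version <= 1 -> NONE
v3: WRITE b=84  (b history now [(3, 84)])
v4: WRITE a=62  (a history now [(2, 62), (4, 62)])
v5: WRITE a=70  (a history now [(2, 62), (4, 62), (5, 70)])
READ b @v2: history=[(3, 84)] -> no version <= 2 -> NONE
READ a @v4: history=[(2, 62), (4, 62), (5, 70)] -> pick v4 -> 62
READ b @v5: history=[(3, 84)] -> pick v3 -> 84
v6: WRITE d=21  (d history now [(6, 21)])
v7: WRITE b=95  (b history now [(3, 84), (7, 95)])
READ d @v2: history=[(6, 21)] -> no version <= 2 -> NONE
v8: WRITE e=46  (e history now [(8, 46)])
READ e @v8: history=[(8, 46)] -> pick v8 -> 46
v9: WRITE c=42  (c history now [(9, 42)])
v10: WRITE c=71  (c history now [(9, 42), (10, 71)])
v11: WRITE c=31  (c history now [(9, 42), (10, 71), (11, 31)])
v12: WRITE c=38  (c history now [(9, 42), (10, 71), (11, 31), (12, 38)])
v13: WRITE f=83  (f history now [(1, 81), (13, 83)])
v14: WRITE c=38  (c history now [(9, 42), (10, 71), (11, 31), (12, 38), (14, 38)])
READ e @v9: history=[(8, 46)] -> pick v8 -> 46
READ f @v12: history=[(1, 81), (13, 83)] -> pick v1 -> 81
READ c @v11: history=[(9, 42), (10, 71), (11, 31), (12, 38), (14, 38)] -> pick v11 -> 31
READ e @v4: history=[(8, 46)] -> no version <= 4 -> NONE
v15: WRITE c=51  (c history now [(9, 42), (10, 71), (11, 31), (12, 38), (14, 38), (15, 51)])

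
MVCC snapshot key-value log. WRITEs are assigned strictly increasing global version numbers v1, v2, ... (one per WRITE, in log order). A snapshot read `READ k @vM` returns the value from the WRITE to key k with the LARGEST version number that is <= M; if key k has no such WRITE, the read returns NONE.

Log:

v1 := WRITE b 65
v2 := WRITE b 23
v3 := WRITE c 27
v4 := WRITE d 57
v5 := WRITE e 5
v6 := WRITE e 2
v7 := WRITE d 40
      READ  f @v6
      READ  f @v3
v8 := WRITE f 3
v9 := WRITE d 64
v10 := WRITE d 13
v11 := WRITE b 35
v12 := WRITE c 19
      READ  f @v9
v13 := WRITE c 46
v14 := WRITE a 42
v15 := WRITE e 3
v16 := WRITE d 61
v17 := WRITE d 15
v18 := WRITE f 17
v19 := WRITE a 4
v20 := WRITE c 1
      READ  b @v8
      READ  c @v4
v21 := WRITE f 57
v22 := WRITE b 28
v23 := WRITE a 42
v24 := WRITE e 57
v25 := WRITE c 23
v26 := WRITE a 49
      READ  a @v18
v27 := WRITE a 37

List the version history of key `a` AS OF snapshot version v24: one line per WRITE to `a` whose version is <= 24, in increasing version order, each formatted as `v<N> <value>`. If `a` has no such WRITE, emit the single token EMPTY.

Scan writes for key=a with version <= 24:
  v1 WRITE b 65 -> skip
  v2 WRITE b 23 -> skip
  v3 WRITE c 27 -> skip
  v4 WRITE d 57 -> skip
  v5 WRITE e 5 -> skip
  v6 WRITE e 2 -> skip
  v7 WRITE d 40 -> skip
  v8 WRITE f 3 -> skip
  v9 WRITE d 64 -> skip
  v10 WRITE d 13 -> skip
  v11 WRITE b 35 -> skip
  v12 WRITE c 19 -> skip
  v13 WRITE c 46 -> skip
  v14 WRITE a 42 -> keep
  v15 WRITE e 3 -> skip
  v16 WRITE d 61 -> skip
  v17 WRITE d 15 -> skip
  v18 WRITE f 17 -> skip
  v19 WRITE a 4 -> keep
  v20 WRITE c 1 -> skip
  v21 WRITE f 57 -> skip
  v22 WRITE b 28 -> skip
  v23 WRITE a 42 -> keep
  v24 WRITE e 57 -> skip
  v25 WRITE c 23 -> skip
  v26 WRITE a 49 -> drop (> snap)
  v27 WRITE a 37 -> drop (> snap)
Collected: [(14, 42), (19, 4), (23, 42)]

Answer: v14 42
v19 4
v23 42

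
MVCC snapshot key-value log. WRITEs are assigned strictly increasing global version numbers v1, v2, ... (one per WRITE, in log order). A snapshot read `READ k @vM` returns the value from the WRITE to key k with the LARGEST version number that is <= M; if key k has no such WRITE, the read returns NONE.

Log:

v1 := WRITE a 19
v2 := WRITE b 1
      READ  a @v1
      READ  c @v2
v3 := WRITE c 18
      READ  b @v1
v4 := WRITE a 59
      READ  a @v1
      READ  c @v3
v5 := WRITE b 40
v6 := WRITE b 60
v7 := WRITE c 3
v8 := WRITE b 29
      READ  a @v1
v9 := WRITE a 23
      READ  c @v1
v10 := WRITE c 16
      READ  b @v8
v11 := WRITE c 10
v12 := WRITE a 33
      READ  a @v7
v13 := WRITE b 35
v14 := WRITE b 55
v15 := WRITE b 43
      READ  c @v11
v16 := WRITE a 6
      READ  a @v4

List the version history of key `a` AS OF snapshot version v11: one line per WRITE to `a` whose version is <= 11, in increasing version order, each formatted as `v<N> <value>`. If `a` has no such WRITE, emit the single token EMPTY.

Answer: v1 19
v4 59
v9 23

Derivation:
Scan writes for key=a with version <= 11:
  v1 WRITE a 19 -> keep
  v2 WRITE b 1 -> skip
  v3 WRITE c 18 -> skip
  v4 WRITE a 59 -> keep
  v5 WRITE b 40 -> skip
  v6 WRITE b 60 -> skip
  v7 WRITE c 3 -> skip
  v8 WRITE b 29 -> skip
  v9 WRITE a 23 -> keep
  v10 WRITE c 16 -> skip
  v11 WRITE c 10 -> skip
  v12 WRITE a 33 -> drop (> snap)
  v13 WRITE b 35 -> skip
  v14 WRITE b 55 -> skip
  v15 WRITE b 43 -> skip
  v16 WRITE a 6 -> drop (> snap)
Collected: [(1, 19), (4, 59), (9, 23)]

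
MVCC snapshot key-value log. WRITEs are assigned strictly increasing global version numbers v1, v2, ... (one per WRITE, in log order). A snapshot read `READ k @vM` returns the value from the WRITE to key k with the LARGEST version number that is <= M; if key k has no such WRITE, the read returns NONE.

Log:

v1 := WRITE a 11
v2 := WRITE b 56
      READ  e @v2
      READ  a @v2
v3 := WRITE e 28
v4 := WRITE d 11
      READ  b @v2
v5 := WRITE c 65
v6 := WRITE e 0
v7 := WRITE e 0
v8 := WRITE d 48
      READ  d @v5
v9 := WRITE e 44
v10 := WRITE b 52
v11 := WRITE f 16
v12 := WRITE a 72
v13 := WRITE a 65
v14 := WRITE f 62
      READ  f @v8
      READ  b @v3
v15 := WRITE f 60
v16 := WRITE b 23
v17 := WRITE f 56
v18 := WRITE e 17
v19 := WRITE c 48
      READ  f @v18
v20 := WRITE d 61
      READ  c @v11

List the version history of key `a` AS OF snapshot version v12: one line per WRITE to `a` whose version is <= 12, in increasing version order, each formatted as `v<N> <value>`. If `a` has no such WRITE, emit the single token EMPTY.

Answer: v1 11
v12 72

Derivation:
Scan writes for key=a with version <= 12:
  v1 WRITE a 11 -> keep
  v2 WRITE b 56 -> skip
  v3 WRITE e 28 -> skip
  v4 WRITE d 11 -> skip
  v5 WRITE c 65 -> skip
  v6 WRITE e 0 -> skip
  v7 WRITE e 0 -> skip
  v8 WRITE d 48 -> skip
  v9 WRITE e 44 -> skip
  v10 WRITE b 52 -> skip
  v11 WRITE f 16 -> skip
  v12 WRITE a 72 -> keep
  v13 WRITE a 65 -> drop (> snap)
  v14 WRITE f 62 -> skip
  v15 WRITE f 60 -> skip
  v16 WRITE b 23 -> skip
  v17 WRITE f 56 -> skip
  v18 WRITE e 17 -> skip
  v19 WRITE c 48 -> skip
  v20 WRITE d 61 -> skip
Collected: [(1, 11), (12, 72)]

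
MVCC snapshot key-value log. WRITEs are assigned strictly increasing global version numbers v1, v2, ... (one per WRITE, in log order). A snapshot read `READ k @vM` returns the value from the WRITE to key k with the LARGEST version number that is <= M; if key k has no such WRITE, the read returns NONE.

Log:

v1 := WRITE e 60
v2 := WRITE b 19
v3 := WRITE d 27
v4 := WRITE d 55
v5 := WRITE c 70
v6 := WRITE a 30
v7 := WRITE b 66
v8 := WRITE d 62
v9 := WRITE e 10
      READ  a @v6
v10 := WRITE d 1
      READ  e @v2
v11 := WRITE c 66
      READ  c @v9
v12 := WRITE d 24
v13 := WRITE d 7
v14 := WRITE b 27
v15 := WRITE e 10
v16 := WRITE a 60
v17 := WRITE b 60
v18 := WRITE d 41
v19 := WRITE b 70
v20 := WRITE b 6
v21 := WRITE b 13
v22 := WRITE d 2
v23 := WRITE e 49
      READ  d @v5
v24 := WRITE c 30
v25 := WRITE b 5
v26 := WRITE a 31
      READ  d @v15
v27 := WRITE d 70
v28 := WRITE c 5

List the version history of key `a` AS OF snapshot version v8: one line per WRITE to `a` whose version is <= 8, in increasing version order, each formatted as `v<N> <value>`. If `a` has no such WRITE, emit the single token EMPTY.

Scan writes for key=a with version <= 8:
  v1 WRITE e 60 -> skip
  v2 WRITE b 19 -> skip
  v3 WRITE d 27 -> skip
  v4 WRITE d 55 -> skip
  v5 WRITE c 70 -> skip
  v6 WRITE a 30 -> keep
  v7 WRITE b 66 -> skip
  v8 WRITE d 62 -> skip
  v9 WRITE e 10 -> skip
  v10 WRITE d 1 -> skip
  v11 WRITE c 66 -> skip
  v12 WRITE d 24 -> skip
  v13 WRITE d 7 -> skip
  v14 WRITE b 27 -> skip
  v15 WRITE e 10 -> skip
  v16 WRITE a 60 -> drop (> snap)
  v17 WRITE b 60 -> skip
  v18 WRITE d 41 -> skip
  v19 WRITE b 70 -> skip
  v20 WRITE b 6 -> skip
  v21 WRITE b 13 -> skip
  v22 WRITE d 2 -> skip
  v23 WRITE e 49 -> skip
  v24 WRITE c 30 -> skip
  v25 WRITE b 5 -> skip
  v26 WRITE a 31 -> drop (> snap)
  v27 WRITE d 70 -> skip
  v28 WRITE c 5 -> skip
Collected: [(6, 30)]

Answer: v6 30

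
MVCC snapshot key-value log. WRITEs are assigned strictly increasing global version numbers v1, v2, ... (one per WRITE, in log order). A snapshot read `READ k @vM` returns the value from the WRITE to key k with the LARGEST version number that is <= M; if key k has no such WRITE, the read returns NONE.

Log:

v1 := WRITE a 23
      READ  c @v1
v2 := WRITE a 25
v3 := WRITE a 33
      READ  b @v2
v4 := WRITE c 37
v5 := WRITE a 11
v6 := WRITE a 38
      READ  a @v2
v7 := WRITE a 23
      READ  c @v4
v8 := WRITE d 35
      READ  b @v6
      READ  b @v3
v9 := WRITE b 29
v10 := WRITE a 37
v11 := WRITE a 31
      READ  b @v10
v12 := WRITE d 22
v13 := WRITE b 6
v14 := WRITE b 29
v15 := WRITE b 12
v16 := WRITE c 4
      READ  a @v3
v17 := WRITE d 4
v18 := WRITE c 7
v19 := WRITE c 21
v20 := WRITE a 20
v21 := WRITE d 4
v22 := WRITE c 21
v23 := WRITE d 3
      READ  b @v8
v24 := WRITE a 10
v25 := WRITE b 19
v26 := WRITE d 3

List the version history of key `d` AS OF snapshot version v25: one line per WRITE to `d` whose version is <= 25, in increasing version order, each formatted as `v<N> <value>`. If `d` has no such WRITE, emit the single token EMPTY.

Answer: v8 35
v12 22
v17 4
v21 4
v23 3

Derivation:
Scan writes for key=d with version <= 25:
  v1 WRITE a 23 -> skip
  v2 WRITE a 25 -> skip
  v3 WRITE a 33 -> skip
  v4 WRITE c 37 -> skip
  v5 WRITE a 11 -> skip
  v6 WRITE a 38 -> skip
  v7 WRITE a 23 -> skip
  v8 WRITE d 35 -> keep
  v9 WRITE b 29 -> skip
  v10 WRITE a 37 -> skip
  v11 WRITE a 31 -> skip
  v12 WRITE d 22 -> keep
  v13 WRITE b 6 -> skip
  v14 WRITE b 29 -> skip
  v15 WRITE b 12 -> skip
  v16 WRITE c 4 -> skip
  v17 WRITE d 4 -> keep
  v18 WRITE c 7 -> skip
  v19 WRITE c 21 -> skip
  v20 WRITE a 20 -> skip
  v21 WRITE d 4 -> keep
  v22 WRITE c 21 -> skip
  v23 WRITE d 3 -> keep
  v24 WRITE a 10 -> skip
  v25 WRITE b 19 -> skip
  v26 WRITE d 3 -> drop (> snap)
Collected: [(8, 35), (12, 22), (17, 4), (21, 4), (23, 3)]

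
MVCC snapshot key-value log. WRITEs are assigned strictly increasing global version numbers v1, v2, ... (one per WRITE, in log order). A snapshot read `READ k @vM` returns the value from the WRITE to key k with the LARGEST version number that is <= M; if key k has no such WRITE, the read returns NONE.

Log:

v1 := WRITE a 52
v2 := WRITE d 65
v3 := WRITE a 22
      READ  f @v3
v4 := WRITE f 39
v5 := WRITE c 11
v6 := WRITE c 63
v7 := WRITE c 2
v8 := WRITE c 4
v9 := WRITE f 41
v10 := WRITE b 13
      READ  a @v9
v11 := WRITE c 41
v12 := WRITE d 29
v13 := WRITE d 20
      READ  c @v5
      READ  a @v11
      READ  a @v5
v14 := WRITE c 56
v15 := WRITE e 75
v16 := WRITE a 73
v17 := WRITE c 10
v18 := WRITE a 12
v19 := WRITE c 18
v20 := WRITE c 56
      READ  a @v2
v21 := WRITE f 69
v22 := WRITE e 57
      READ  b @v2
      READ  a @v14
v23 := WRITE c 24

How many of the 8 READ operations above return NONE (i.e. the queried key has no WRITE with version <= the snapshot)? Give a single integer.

Answer: 2

Derivation:
v1: WRITE a=52  (a history now [(1, 52)])
v2: WRITE d=65  (d history now [(2, 65)])
v3: WRITE a=22  (a history now [(1, 52), (3, 22)])
READ f @v3: history=[] -> no version <= 3 -> NONE
v4: WRITE f=39  (f history now [(4, 39)])
v5: WRITE c=11  (c history now [(5, 11)])
v6: WRITE c=63  (c history now [(5, 11), (6, 63)])
v7: WRITE c=2  (c history now [(5, 11), (6, 63), (7, 2)])
v8: WRITE c=4  (c history now [(5, 11), (6, 63), (7, 2), (8, 4)])
v9: WRITE f=41  (f history now [(4, 39), (9, 41)])
v10: WRITE b=13  (b history now [(10, 13)])
READ a @v9: history=[(1, 52), (3, 22)] -> pick v3 -> 22
v11: WRITE c=41  (c history now [(5, 11), (6, 63), (7, 2), (8, 4), (11, 41)])
v12: WRITE d=29  (d history now [(2, 65), (12, 29)])
v13: WRITE d=20  (d history now [(2, 65), (12, 29), (13, 20)])
READ c @v5: history=[(5, 11), (6, 63), (7, 2), (8, 4), (11, 41)] -> pick v5 -> 11
READ a @v11: history=[(1, 52), (3, 22)] -> pick v3 -> 22
READ a @v5: history=[(1, 52), (3, 22)] -> pick v3 -> 22
v14: WRITE c=56  (c history now [(5, 11), (6, 63), (7, 2), (8, 4), (11, 41), (14, 56)])
v15: WRITE e=75  (e history now [(15, 75)])
v16: WRITE a=73  (a history now [(1, 52), (3, 22), (16, 73)])
v17: WRITE c=10  (c history now [(5, 11), (6, 63), (7, 2), (8, 4), (11, 41), (14, 56), (17, 10)])
v18: WRITE a=12  (a history now [(1, 52), (3, 22), (16, 73), (18, 12)])
v19: WRITE c=18  (c history now [(5, 11), (6, 63), (7, 2), (8, 4), (11, 41), (14, 56), (17, 10), (19, 18)])
v20: WRITE c=56  (c history now [(5, 11), (6, 63), (7, 2), (8, 4), (11, 41), (14, 56), (17, 10), (19, 18), (20, 56)])
READ a @v2: history=[(1, 52), (3, 22), (16, 73), (18, 12)] -> pick v1 -> 52
v21: WRITE f=69  (f history now [(4, 39), (9, 41), (21, 69)])
v22: WRITE e=57  (e history now [(15, 75), (22, 57)])
READ b @v2: history=[(10, 13)] -> no version <= 2 -> NONE
READ a @v14: history=[(1, 52), (3, 22), (16, 73), (18, 12)] -> pick v3 -> 22
v23: WRITE c=24  (c history now [(5, 11), (6, 63), (7, 2), (8, 4), (11, 41), (14, 56), (17, 10), (19, 18), (20, 56), (23, 24)])
Read results in order: ['NONE', '22', '11', '22', '22', '52', 'NONE', '22']
NONE count = 2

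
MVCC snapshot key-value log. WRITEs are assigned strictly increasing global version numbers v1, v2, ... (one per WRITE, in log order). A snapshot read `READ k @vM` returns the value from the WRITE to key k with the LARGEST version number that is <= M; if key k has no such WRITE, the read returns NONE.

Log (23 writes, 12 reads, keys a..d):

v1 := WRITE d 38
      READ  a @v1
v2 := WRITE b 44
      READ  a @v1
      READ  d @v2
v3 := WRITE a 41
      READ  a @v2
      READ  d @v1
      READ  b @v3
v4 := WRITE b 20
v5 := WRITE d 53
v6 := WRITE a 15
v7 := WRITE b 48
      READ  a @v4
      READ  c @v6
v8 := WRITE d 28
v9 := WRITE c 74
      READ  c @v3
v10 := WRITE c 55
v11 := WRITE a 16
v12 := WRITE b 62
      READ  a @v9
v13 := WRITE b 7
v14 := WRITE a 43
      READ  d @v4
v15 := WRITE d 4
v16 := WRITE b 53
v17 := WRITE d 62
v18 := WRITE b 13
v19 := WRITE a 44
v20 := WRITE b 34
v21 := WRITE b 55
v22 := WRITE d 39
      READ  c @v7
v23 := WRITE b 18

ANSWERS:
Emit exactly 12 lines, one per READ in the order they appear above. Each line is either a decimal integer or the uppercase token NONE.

v1: WRITE d=38  (d history now [(1, 38)])
READ a @v1: history=[] -> no version <= 1 -> NONE
v2: WRITE b=44  (b history now [(2, 44)])
READ a @v1: history=[] -> no version <= 1 -> NONE
READ d @v2: history=[(1, 38)] -> pick v1 -> 38
v3: WRITE a=41  (a history now [(3, 41)])
READ a @v2: history=[(3, 41)] -> no version <= 2 -> NONE
READ d @v1: history=[(1, 38)] -> pick v1 -> 38
READ b @v3: history=[(2, 44)] -> pick v2 -> 44
v4: WRITE b=20  (b history now [(2, 44), (4, 20)])
v5: WRITE d=53  (d history now [(1, 38), (5, 53)])
v6: WRITE a=15  (a history now [(3, 41), (6, 15)])
v7: WRITE b=48  (b history now [(2, 44), (4, 20), (7, 48)])
READ a @v4: history=[(3, 41), (6, 15)] -> pick v3 -> 41
READ c @v6: history=[] -> no version <= 6 -> NONE
v8: WRITE d=28  (d history now [(1, 38), (5, 53), (8, 28)])
v9: WRITE c=74  (c history now [(9, 74)])
READ c @v3: history=[(9, 74)] -> no version <= 3 -> NONE
v10: WRITE c=55  (c history now [(9, 74), (10, 55)])
v11: WRITE a=16  (a history now [(3, 41), (6, 15), (11, 16)])
v12: WRITE b=62  (b history now [(2, 44), (4, 20), (7, 48), (12, 62)])
READ a @v9: history=[(3, 41), (6, 15), (11, 16)] -> pick v6 -> 15
v13: WRITE b=7  (b history now [(2, 44), (4, 20), (7, 48), (12, 62), (13, 7)])
v14: WRITE a=43  (a history now [(3, 41), (6, 15), (11, 16), (14, 43)])
READ d @v4: history=[(1, 38), (5, 53), (8, 28)] -> pick v1 -> 38
v15: WRITE d=4  (d history now [(1, 38), (5, 53), (8, 28), (15, 4)])
v16: WRITE b=53  (b history now [(2, 44), (4, 20), (7, 48), (12, 62), (13, 7), (16, 53)])
v17: WRITE d=62  (d history now [(1, 38), (5, 53), (8, 28), (15, 4), (17, 62)])
v18: WRITE b=13  (b history now [(2, 44), (4, 20), (7, 48), (12, 62), (13, 7), (16, 53), (18, 13)])
v19: WRITE a=44  (a history now [(3, 41), (6, 15), (11, 16), (14, 43), (19, 44)])
v20: WRITE b=34  (b history now [(2, 44), (4, 20), (7, 48), (12, 62), (13, 7), (16, 53), (18, 13), (20, 34)])
v21: WRITE b=55  (b history now [(2, 44), (4, 20), (7, 48), (12, 62), (13, 7), (16, 53), (18, 13), (20, 34), (21, 55)])
v22: WRITE d=39  (d history now [(1, 38), (5, 53), (8, 28), (15, 4), (17, 62), (22, 39)])
READ c @v7: history=[(9, 74), (10, 55)] -> no version <= 7 -> NONE
v23: WRITE b=18  (b history now [(2, 44), (4, 20), (7, 48), (12, 62), (13, 7), (16, 53), (18, 13), (20, 34), (21, 55), (23, 18)])

Answer: NONE
NONE
38
NONE
38
44
41
NONE
NONE
15
38
NONE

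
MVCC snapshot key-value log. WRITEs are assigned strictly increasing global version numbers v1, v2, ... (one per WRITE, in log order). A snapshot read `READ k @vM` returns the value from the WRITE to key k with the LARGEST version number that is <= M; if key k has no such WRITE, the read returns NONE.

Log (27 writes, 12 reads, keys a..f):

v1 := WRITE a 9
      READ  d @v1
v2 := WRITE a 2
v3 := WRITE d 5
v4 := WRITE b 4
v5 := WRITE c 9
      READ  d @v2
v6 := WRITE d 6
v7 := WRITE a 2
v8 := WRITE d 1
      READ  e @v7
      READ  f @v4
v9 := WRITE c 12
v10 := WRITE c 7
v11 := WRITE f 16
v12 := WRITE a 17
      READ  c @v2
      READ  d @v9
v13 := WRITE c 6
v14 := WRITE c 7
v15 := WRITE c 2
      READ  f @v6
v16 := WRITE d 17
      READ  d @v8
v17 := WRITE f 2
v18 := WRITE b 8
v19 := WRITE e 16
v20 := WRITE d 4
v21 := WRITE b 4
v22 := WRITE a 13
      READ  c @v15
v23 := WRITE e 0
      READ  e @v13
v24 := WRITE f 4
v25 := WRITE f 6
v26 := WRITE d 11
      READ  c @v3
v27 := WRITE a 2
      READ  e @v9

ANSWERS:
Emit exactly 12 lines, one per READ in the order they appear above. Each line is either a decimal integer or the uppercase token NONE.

Answer: NONE
NONE
NONE
NONE
NONE
1
NONE
1
2
NONE
NONE
NONE

Derivation:
v1: WRITE a=9  (a history now [(1, 9)])
READ d @v1: history=[] -> no version <= 1 -> NONE
v2: WRITE a=2  (a history now [(1, 9), (2, 2)])
v3: WRITE d=5  (d history now [(3, 5)])
v4: WRITE b=4  (b history now [(4, 4)])
v5: WRITE c=9  (c history now [(5, 9)])
READ d @v2: history=[(3, 5)] -> no version <= 2 -> NONE
v6: WRITE d=6  (d history now [(3, 5), (6, 6)])
v7: WRITE a=2  (a history now [(1, 9), (2, 2), (7, 2)])
v8: WRITE d=1  (d history now [(3, 5), (6, 6), (8, 1)])
READ e @v7: history=[] -> no version <= 7 -> NONE
READ f @v4: history=[] -> no version <= 4 -> NONE
v9: WRITE c=12  (c history now [(5, 9), (9, 12)])
v10: WRITE c=7  (c history now [(5, 9), (9, 12), (10, 7)])
v11: WRITE f=16  (f history now [(11, 16)])
v12: WRITE a=17  (a history now [(1, 9), (2, 2), (7, 2), (12, 17)])
READ c @v2: history=[(5, 9), (9, 12), (10, 7)] -> no version <= 2 -> NONE
READ d @v9: history=[(3, 5), (6, 6), (8, 1)] -> pick v8 -> 1
v13: WRITE c=6  (c history now [(5, 9), (9, 12), (10, 7), (13, 6)])
v14: WRITE c=7  (c history now [(5, 9), (9, 12), (10, 7), (13, 6), (14, 7)])
v15: WRITE c=2  (c history now [(5, 9), (9, 12), (10, 7), (13, 6), (14, 7), (15, 2)])
READ f @v6: history=[(11, 16)] -> no version <= 6 -> NONE
v16: WRITE d=17  (d history now [(3, 5), (6, 6), (8, 1), (16, 17)])
READ d @v8: history=[(3, 5), (6, 6), (8, 1), (16, 17)] -> pick v8 -> 1
v17: WRITE f=2  (f history now [(11, 16), (17, 2)])
v18: WRITE b=8  (b history now [(4, 4), (18, 8)])
v19: WRITE e=16  (e history now [(19, 16)])
v20: WRITE d=4  (d history now [(3, 5), (6, 6), (8, 1), (16, 17), (20, 4)])
v21: WRITE b=4  (b history now [(4, 4), (18, 8), (21, 4)])
v22: WRITE a=13  (a history now [(1, 9), (2, 2), (7, 2), (12, 17), (22, 13)])
READ c @v15: history=[(5, 9), (9, 12), (10, 7), (13, 6), (14, 7), (15, 2)] -> pick v15 -> 2
v23: WRITE e=0  (e history now [(19, 16), (23, 0)])
READ e @v13: history=[(19, 16), (23, 0)] -> no version <= 13 -> NONE
v24: WRITE f=4  (f history now [(11, 16), (17, 2), (24, 4)])
v25: WRITE f=6  (f history now [(11, 16), (17, 2), (24, 4), (25, 6)])
v26: WRITE d=11  (d history now [(3, 5), (6, 6), (8, 1), (16, 17), (20, 4), (26, 11)])
READ c @v3: history=[(5, 9), (9, 12), (10, 7), (13, 6), (14, 7), (15, 2)] -> no version <= 3 -> NONE
v27: WRITE a=2  (a history now [(1, 9), (2, 2), (7, 2), (12, 17), (22, 13), (27, 2)])
READ e @v9: history=[(19, 16), (23, 0)] -> no version <= 9 -> NONE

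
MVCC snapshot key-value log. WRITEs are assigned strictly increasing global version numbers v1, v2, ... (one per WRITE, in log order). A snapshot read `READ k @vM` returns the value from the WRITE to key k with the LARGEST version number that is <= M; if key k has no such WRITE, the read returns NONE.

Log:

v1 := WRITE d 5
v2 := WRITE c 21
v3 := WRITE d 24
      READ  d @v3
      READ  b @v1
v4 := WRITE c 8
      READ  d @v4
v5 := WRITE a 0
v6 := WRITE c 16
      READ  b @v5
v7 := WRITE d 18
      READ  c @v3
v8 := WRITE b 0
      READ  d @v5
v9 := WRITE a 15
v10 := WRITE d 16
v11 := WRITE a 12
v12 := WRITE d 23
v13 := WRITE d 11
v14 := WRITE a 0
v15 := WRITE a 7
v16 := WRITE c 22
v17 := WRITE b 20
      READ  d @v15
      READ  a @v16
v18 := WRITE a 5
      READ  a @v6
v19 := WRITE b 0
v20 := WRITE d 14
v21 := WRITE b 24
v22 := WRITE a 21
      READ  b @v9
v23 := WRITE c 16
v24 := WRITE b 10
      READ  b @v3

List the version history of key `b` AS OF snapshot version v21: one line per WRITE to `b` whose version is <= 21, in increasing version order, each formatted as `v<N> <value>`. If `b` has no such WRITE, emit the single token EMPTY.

Answer: v8 0
v17 20
v19 0
v21 24

Derivation:
Scan writes for key=b with version <= 21:
  v1 WRITE d 5 -> skip
  v2 WRITE c 21 -> skip
  v3 WRITE d 24 -> skip
  v4 WRITE c 8 -> skip
  v5 WRITE a 0 -> skip
  v6 WRITE c 16 -> skip
  v7 WRITE d 18 -> skip
  v8 WRITE b 0 -> keep
  v9 WRITE a 15 -> skip
  v10 WRITE d 16 -> skip
  v11 WRITE a 12 -> skip
  v12 WRITE d 23 -> skip
  v13 WRITE d 11 -> skip
  v14 WRITE a 0 -> skip
  v15 WRITE a 7 -> skip
  v16 WRITE c 22 -> skip
  v17 WRITE b 20 -> keep
  v18 WRITE a 5 -> skip
  v19 WRITE b 0 -> keep
  v20 WRITE d 14 -> skip
  v21 WRITE b 24 -> keep
  v22 WRITE a 21 -> skip
  v23 WRITE c 16 -> skip
  v24 WRITE b 10 -> drop (> snap)
Collected: [(8, 0), (17, 20), (19, 0), (21, 24)]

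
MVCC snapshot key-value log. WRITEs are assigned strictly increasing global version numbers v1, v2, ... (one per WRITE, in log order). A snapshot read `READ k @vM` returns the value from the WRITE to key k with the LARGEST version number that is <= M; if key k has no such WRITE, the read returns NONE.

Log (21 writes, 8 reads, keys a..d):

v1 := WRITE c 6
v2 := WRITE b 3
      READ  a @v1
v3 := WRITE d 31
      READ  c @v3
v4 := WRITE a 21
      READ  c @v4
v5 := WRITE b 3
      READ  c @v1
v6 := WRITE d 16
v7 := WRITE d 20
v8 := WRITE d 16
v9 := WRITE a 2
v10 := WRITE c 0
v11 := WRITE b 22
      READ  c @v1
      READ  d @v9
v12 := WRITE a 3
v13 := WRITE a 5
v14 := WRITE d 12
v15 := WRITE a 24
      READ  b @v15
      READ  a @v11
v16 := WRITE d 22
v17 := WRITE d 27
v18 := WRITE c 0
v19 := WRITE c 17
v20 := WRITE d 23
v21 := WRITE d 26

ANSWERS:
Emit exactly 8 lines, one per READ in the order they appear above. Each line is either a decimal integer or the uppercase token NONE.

Answer: NONE
6
6
6
6
16
22
2

Derivation:
v1: WRITE c=6  (c history now [(1, 6)])
v2: WRITE b=3  (b history now [(2, 3)])
READ a @v1: history=[] -> no version <= 1 -> NONE
v3: WRITE d=31  (d history now [(3, 31)])
READ c @v3: history=[(1, 6)] -> pick v1 -> 6
v4: WRITE a=21  (a history now [(4, 21)])
READ c @v4: history=[(1, 6)] -> pick v1 -> 6
v5: WRITE b=3  (b history now [(2, 3), (5, 3)])
READ c @v1: history=[(1, 6)] -> pick v1 -> 6
v6: WRITE d=16  (d history now [(3, 31), (6, 16)])
v7: WRITE d=20  (d history now [(3, 31), (6, 16), (7, 20)])
v8: WRITE d=16  (d history now [(3, 31), (6, 16), (7, 20), (8, 16)])
v9: WRITE a=2  (a history now [(4, 21), (9, 2)])
v10: WRITE c=0  (c history now [(1, 6), (10, 0)])
v11: WRITE b=22  (b history now [(2, 3), (5, 3), (11, 22)])
READ c @v1: history=[(1, 6), (10, 0)] -> pick v1 -> 6
READ d @v9: history=[(3, 31), (6, 16), (7, 20), (8, 16)] -> pick v8 -> 16
v12: WRITE a=3  (a history now [(4, 21), (9, 2), (12, 3)])
v13: WRITE a=5  (a history now [(4, 21), (9, 2), (12, 3), (13, 5)])
v14: WRITE d=12  (d history now [(3, 31), (6, 16), (7, 20), (8, 16), (14, 12)])
v15: WRITE a=24  (a history now [(4, 21), (9, 2), (12, 3), (13, 5), (15, 24)])
READ b @v15: history=[(2, 3), (5, 3), (11, 22)] -> pick v11 -> 22
READ a @v11: history=[(4, 21), (9, 2), (12, 3), (13, 5), (15, 24)] -> pick v9 -> 2
v16: WRITE d=22  (d history now [(3, 31), (6, 16), (7, 20), (8, 16), (14, 12), (16, 22)])
v17: WRITE d=27  (d history now [(3, 31), (6, 16), (7, 20), (8, 16), (14, 12), (16, 22), (17, 27)])
v18: WRITE c=0  (c history now [(1, 6), (10, 0), (18, 0)])
v19: WRITE c=17  (c history now [(1, 6), (10, 0), (18, 0), (19, 17)])
v20: WRITE d=23  (d history now [(3, 31), (6, 16), (7, 20), (8, 16), (14, 12), (16, 22), (17, 27), (20, 23)])
v21: WRITE d=26  (d history now [(3, 31), (6, 16), (7, 20), (8, 16), (14, 12), (16, 22), (17, 27), (20, 23), (21, 26)])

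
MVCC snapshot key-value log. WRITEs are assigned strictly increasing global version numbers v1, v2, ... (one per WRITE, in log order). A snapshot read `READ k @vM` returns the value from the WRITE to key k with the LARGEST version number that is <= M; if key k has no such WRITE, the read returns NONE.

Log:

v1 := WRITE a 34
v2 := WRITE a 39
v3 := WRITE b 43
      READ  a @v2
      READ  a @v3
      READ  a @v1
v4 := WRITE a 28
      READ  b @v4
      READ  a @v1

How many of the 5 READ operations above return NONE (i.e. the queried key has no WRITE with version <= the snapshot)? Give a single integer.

Answer: 0

Derivation:
v1: WRITE a=34  (a history now [(1, 34)])
v2: WRITE a=39  (a history now [(1, 34), (2, 39)])
v3: WRITE b=43  (b history now [(3, 43)])
READ a @v2: history=[(1, 34), (2, 39)] -> pick v2 -> 39
READ a @v3: history=[(1, 34), (2, 39)] -> pick v2 -> 39
READ a @v1: history=[(1, 34), (2, 39)] -> pick v1 -> 34
v4: WRITE a=28  (a history now [(1, 34), (2, 39), (4, 28)])
READ b @v4: history=[(3, 43)] -> pick v3 -> 43
READ a @v1: history=[(1, 34), (2, 39), (4, 28)] -> pick v1 -> 34
Read results in order: ['39', '39', '34', '43', '34']
NONE count = 0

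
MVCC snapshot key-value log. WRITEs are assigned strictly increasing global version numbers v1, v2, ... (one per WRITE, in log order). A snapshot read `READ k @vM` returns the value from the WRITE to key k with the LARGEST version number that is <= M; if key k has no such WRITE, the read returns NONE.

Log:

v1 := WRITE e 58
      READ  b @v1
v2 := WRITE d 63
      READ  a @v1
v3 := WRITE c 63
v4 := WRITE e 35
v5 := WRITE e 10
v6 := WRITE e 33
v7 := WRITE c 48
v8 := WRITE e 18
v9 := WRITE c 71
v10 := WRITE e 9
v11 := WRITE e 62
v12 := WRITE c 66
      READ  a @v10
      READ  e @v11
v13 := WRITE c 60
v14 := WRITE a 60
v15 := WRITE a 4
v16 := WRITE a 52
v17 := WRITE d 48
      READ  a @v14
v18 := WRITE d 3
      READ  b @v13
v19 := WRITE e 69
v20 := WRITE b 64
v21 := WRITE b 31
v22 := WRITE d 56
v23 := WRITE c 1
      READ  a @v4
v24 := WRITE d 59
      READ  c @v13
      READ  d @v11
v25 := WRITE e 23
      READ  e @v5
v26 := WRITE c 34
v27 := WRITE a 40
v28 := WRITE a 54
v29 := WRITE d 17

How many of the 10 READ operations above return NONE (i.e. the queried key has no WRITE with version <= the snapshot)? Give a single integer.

Answer: 5

Derivation:
v1: WRITE e=58  (e history now [(1, 58)])
READ b @v1: history=[] -> no version <= 1 -> NONE
v2: WRITE d=63  (d history now [(2, 63)])
READ a @v1: history=[] -> no version <= 1 -> NONE
v3: WRITE c=63  (c history now [(3, 63)])
v4: WRITE e=35  (e history now [(1, 58), (4, 35)])
v5: WRITE e=10  (e history now [(1, 58), (4, 35), (5, 10)])
v6: WRITE e=33  (e history now [(1, 58), (4, 35), (5, 10), (6, 33)])
v7: WRITE c=48  (c history now [(3, 63), (7, 48)])
v8: WRITE e=18  (e history now [(1, 58), (4, 35), (5, 10), (6, 33), (8, 18)])
v9: WRITE c=71  (c history now [(3, 63), (7, 48), (9, 71)])
v10: WRITE e=9  (e history now [(1, 58), (4, 35), (5, 10), (6, 33), (8, 18), (10, 9)])
v11: WRITE e=62  (e history now [(1, 58), (4, 35), (5, 10), (6, 33), (8, 18), (10, 9), (11, 62)])
v12: WRITE c=66  (c history now [(3, 63), (7, 48), (9, 71), (12, 66)])
READ a @v10: history=[] -> no version <= 10 -> NONE
READ e @v11: history=[(1, 58), (4, 35), (5, 10), (6, 33), (8, 18), (10, 9), (11, 62)] -> pick v11 -> 62
v13: WRITE c=60  (c history now [(3, 63), (7, 48), (9, 71), (12, 66), (13, 60)])
v14: WRITE a=60  (a history now [(14, 60)])
v15: WRITE a=4  (a history now [(14, 60), (15, 4)])
v16: WRITE a=52  (a history now [(14, 60), (15, 4), (16, 52)])
v17: WRITE d=48  (d history now [(2, 63), (17, 48)])
READ a @v14: history=[(14, 60), (15, 4), (16, 52)] -> pick v14 -> 60
v18: WRITE d=3  (d history now [(2, 63), (17, 48), (18, 3)])
READ b @v13: history=[] -> no version <= 13 -> NONE
v19: WRITE e=69  (e history now [(1, 58), (4, 35), (5, 10), (6, 33), (8, 18), (10, 9), (11, 62), (19, 69)])
v20: WRITE b=64  (b history now [(20, 64)])
v21: WRITE b=31  (b history now [(20, 64), (21, 31)])
v22: WRITE d=56  (d history now [(2, 63), (17, 48), (18, 3), (22, 56)])
v23: WRITE c=1  (c history now [(3, 63), (7, 48), (9, 71), (12, 66), (13, 60), (23, 1)])
READ a @v4: history=[(14, 60), (15, 4), (16, 52)] -> no version <= 4 -> NONE
v24: WRITE d=59  (d history now [(2, 63), (17, 48), (18, 3), (22, 56), (24, 59)])
READ c @v13: history=[(3, 63), (7, 48), (9, 71), (12, 66), (13, 60), (23, 1)] -> pick v13 -> 60
READ d @v11: history=[(2, 63), (17, 48), (18, 3), (22, 56), (24, 59)] -> pick v2 -> 63
v25: WRITE e=23  (e history now [(1, 58), (4, 35), (5, 10), (6, 33), (8, 18), (10, 9), (11, 62), (19, 69), (25, 23)])
READ e @v5: history=[(1, 58), (4, 35), (5, 10), (6, 33), (8, 18), (10, 9), (11, 62), (19, 69), (25, 23)] -> pick v5 -> 10
v26: WRITE c=34  (c history now [(3, 63), (7, 48), (9, 71), (12, 66), (13, 60), (23, 1), (26, 34)])
v27: WRITE a=40  (a history now [(14, 60), (15, 4), (16, 52), (27, 40)])
v28: WRITE a=54  (a history now [(14, 60), (15, 4), (16, 52), (27, 40), (28, 54)])
v29: WRITE d=17  (d history now [(2, 63), (17, 48), (18, 3), (22, 56), (24, 59), (29, 17)])
Read results in order: ['NONE', 'NONE', 'NONE', '62', '60', 'NONE', 'NONE', '60', '63', '10']
NONE count = 5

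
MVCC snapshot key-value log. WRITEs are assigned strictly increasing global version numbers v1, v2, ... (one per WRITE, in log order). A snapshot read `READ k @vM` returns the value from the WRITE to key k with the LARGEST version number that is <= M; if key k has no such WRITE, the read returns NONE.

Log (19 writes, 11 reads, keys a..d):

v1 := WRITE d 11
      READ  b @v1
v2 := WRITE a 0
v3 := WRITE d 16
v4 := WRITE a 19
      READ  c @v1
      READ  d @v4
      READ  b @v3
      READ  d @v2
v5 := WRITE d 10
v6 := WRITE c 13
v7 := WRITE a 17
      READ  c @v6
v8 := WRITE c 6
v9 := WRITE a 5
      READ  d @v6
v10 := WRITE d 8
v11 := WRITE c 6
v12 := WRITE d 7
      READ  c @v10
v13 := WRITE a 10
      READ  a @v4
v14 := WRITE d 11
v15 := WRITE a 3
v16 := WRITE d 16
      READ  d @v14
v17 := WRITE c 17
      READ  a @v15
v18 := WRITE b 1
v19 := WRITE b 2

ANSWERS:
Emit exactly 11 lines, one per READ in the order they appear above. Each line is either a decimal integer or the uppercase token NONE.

Answer: NONE
NONE
16
NONE
11
13
10
6
19
11
3

Derivation:
v1: WRITE d=11  (d history now [(1, 11)])
READ b @v1: history=[] -> no version <= 1 -> NONE
v2: WRITE a=0  (a history now [(2, 0)])
v3: WRITE d=16  (d history now [(1, 11), (3, 16)])
v4: WRITE a=19  (a history now [(2, 0), (4, 19)])
READ c @v1: history=[] -> no version <= 1 -> NONE
READ d @v4: history=[(1, 11), (3, 16)] -> pick v3 -> 16
READ b @v3: history=[] -> no version <= 3 -> NONE
READ d @v2: history=[(1, 11), (3, 16)] -> pick v1 -> 11
v5: WRITE d=10  (d history now [(1, 11), (3, 16), (5, 10)])
v6: WRITE c=13  (c history now [(6, 13)])
v7: WRITE a=17  (a history now [(2, 0), (4, 19), (7, 17)])
READ c @v6: history=[(6, 13)] -> pick v6 -> 13
v8: WRITE c=6  (c history now [(6, 13), (8, 6)])
v9: WRITE a=5  (a history now [(2, 0), (4, 19), (7, 17), (9, 5)])
READ d @v6: history=[(1, 11), (3, 16), (5, 10)] -> pick v5 -> 10
v10: WRITE d=8  (d history now [(1, 11), (3, 16), (5, 10), (10, 8)])
v11: WRITE c=6  (c history now [(6, 13), (8, 6), (11, 6)])
v12: WRITE d=7  (d history now [(1, 11), (3, 16), (5, 10), (10, 8), (12, 7)])
READ c @v10: history=[(6, 13), (8, 6), (11, 6)] -> pick v8 -> 6
v13: WRITE a=10  (a history now [(2, 0), (4, 19), (7, 17), (9, 5), (13, 10)])
READ a @v4: history=[(2, 0), (4, 19), (7, 17), (9, 5), (13, 10)] -> pick v4 -> 19
v14: WRITE d=11  (d history now [(1, 11), (3, 16), (5, 10), (10, 8), (12, 7), (14, 11)])
v15: WRITE a=3  (a history now [(2, 0), (4, 19), (7, 17), (9, 5), (13, 10), (15, 3)])
v16: WRITE d=16  (d history now [(1, 11), (3, 16), (5, 10), (10, 8), (12, 7), (14, 11), (16, 16)])
READ d @v14: history=[(1, 11), (3, 16), (5, 10), (10, 8), (12, 7), (14, 11), (16, 16)] -> pick v14 -> 11
v17: WRITE c=17  (c history now [(6, 13), (8, 6), (11, 6), (17, 17)])
READ a @v15: history=[(2, 0), (4, 19), (7, 17), (9, 5), (13, 10), (15, 3)] -> pick v15 -> 3
v18: WRITE b=1  (b history now [(18, 1)])
v19: WRITE b=2  (b history now [(18, 1), (19, 2)])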